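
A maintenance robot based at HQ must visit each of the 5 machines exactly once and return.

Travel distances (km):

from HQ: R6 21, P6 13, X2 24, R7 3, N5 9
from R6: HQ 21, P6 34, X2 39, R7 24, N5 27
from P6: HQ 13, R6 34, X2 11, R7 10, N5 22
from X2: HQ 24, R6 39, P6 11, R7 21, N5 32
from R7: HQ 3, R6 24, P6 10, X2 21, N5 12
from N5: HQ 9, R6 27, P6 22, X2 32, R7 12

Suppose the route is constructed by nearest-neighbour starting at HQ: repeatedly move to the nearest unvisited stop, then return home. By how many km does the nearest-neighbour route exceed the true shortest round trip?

HQ: R7=3, N5=9, P6=13, R6=21, X2=24 ⇒ R7
R7: P6=10, N5=12, X2=21, R6=24 ⇒ P6
P6: X2=11, N5=22, R6=34 ⇒ X2
X2: N5=32, R6=39 ⇒ N5
N5: R6=27 ⇒ R6
NN route HQ → R7 → P6 → X2 → N5 → R6 → HQ costs 104.
Optimal: HQ → R7 → P6 → X2 → R6 → N5 → HQ costs 99 (by enumerating all 60 distinct tours).
Excess = 104 − 99 = 5.

5 km longer than the optimal tour.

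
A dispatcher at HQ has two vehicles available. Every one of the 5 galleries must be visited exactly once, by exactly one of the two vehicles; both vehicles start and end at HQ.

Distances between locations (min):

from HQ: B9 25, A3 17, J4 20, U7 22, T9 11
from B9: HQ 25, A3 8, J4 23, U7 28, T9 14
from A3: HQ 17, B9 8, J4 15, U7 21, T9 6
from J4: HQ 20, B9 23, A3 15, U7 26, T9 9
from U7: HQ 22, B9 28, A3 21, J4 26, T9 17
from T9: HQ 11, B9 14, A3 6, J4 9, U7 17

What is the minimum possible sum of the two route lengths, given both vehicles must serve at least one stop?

Try each way of splitting the stops between the two vehicles (each non-empty) and, for each split, find the best tour for each vehicle:
  {B9} + {A3, J4, U7, T9}: 50 + 78 = 128
  {A3} + {B9, J4, U7, T9}: 34 + 93 = 127
  {B9, A3} + {J4, U7, T9}: 50 + 68 = 118
  {J4} + {B9, A3, U7, T9}: 40 + 75 = 115
  {B9, J4} + {A3, U7, T9}: 68 + 60 = 128
  {A3, J4} + {B9, U7, T9}: 52 + 75 = 127
  … (15 splits in total)
  {U7} + {B9, A3, J4, T9}: 44 + 68 = 112  ← best
Best: vehicle 1 HQ → U7 → HQ = 44; vehicle 2 HQ → B9 → A3 → J4 → T9 → HQ = 68; combined 112.

Minimum combined distance: 112 min.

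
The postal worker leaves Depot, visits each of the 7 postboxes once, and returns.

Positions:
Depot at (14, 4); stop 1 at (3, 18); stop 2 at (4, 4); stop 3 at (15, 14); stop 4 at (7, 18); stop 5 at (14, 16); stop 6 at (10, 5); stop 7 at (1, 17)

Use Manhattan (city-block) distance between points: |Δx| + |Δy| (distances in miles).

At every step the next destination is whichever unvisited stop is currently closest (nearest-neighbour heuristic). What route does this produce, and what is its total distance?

Nearest-neighbour total = 60 miles; route Depot → stop 6 → stop 2 → stop 1 → stop 7 → stop 4 → stop 5 → stop 3 → Depot.

Depot → [stop 6:5 / stop 2:10 / stop 3:11 / stop 5:12 / stop 4:21 / stop 1:25 / stop 7:26] → stop 6 (5)
stop 6 → [stop 2:7 / stop 3:14 / stop 5:15 / stop 4:16 / stop 1:20 / stop 7:21] → stop 2 (7)
stop 2 → [stop 1:15 / stop 7:16 / stop 4:17 / stop 3:21 / stop 5:22] → stop 1 (15)
stop 1 → [stop 7:3 / stop 4:4 / stop 5:13 / stop 3:16] → stop 7 (3)
stop 7 → [stop 4:7 / stop 5:14 / stop 3:17] → stop 4 (7)
stop 4 → [stop 5:9 / stop 3:12] → stop 5 (9)
stop 5 → [stop 3:3] → stop 3 (3)
Return stop 3→Depot: 11.
Total = 5 + 7 + 15 + 3 + 7 + 9 + 3 + 11 = 60.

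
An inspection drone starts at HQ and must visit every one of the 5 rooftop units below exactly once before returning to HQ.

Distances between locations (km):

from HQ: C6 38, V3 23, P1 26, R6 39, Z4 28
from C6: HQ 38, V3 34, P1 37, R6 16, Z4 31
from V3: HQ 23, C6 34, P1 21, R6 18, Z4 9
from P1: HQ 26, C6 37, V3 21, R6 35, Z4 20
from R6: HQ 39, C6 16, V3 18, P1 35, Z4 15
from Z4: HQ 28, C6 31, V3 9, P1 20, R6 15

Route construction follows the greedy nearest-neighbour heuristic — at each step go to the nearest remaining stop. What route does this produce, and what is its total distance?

HQ → [V3:23 / P1:26 / Z4:28 / C6:38 / R6:39] → V3 (23)
V3 → [Z4:9 / R6:18 / P1:21 / C6:34] → Z4 (9)
Z4 → [R6:15 / P1:20 / C6:31] → R6 (15)
R6 → [C6:16 / P1:35] → C6 (16)
C6 → [P1:37] → P1 (37)
Return P1→HQ: 26.
Total = 23 + 9 + 15 + 16 + 37 + 26 = 126.

126 km along HQ → V3 → Z4 → R6 → C6 → P1 → HQ.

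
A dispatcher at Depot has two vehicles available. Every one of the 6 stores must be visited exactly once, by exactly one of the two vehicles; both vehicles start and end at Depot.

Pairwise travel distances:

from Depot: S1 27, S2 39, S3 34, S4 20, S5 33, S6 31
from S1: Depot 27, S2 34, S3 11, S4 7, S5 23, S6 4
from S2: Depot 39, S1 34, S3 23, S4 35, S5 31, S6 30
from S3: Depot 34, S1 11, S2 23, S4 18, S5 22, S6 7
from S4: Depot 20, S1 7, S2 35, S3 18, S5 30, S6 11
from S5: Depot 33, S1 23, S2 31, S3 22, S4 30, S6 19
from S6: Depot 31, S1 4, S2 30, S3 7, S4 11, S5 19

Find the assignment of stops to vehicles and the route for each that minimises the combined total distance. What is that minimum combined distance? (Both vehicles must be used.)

165 — the smallest possible combined total.

Check every non-empty split of the stops between the two vehicles; for each half take its own optimal tour:
  {S1} + {S2, S3, S4, S5, S6}: 54 + 125 = 179
  {S2} + {S1, S3, S4, S5, S6}: 78 + 93 = 171
  {S1, S2} + {S3, S4, S5, S6}: 100 + 93 = 193
  {S3} + {S1, S2, S4, S5, S6}: 68 + 120 = 188
  {S1, S3} + {S2, S4, S5, S6}: 72 + 120 = 192
  {S2, S3} + {S1, S4, S5, S6}: 96 + 83 = 179
  … (31 splits in total)
  {S4} + {S1, S2, S3, S5, S6}: 40 + 125 = 165  ← best
Best: vehicle 1 Depot → S4 → Depot = 40; vehicle 2 Depot → S1 → S6 → S3 → S2 → S5 → Depot = 125; combined 165.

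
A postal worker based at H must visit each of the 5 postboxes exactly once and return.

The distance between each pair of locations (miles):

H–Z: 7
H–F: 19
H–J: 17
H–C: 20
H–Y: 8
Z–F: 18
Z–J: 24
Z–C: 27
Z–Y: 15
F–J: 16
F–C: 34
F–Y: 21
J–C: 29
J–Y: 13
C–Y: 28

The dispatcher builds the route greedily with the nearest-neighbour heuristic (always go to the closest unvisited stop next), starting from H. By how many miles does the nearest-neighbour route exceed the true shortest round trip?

H: Z=7, Y=8, J=17, F=19, C=20 ⇒ Z
Z: Y=15, F=18, J=24, C=27 ⇒ Y
Y: J=13, F=21, C=28 ⇒ J
J: F=16, C=29 ⇒ F
F: C=34 ⇒ C
NN route H → Z → Y → J → F → C → H costs 105.
Optimal: H → Z → F → J → Y → C → H costs 102 (by enumerating all 60 distinct tours).
Excess = 105 − 102 = 3.

The nearest-neighbour route is 3 miles longer than optimal.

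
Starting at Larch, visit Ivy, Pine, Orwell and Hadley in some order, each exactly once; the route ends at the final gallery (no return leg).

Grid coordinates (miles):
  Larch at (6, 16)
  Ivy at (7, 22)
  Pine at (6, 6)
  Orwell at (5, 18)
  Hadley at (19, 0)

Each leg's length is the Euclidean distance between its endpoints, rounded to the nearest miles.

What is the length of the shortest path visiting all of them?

Minimum one-way distance = 36 miles.

There are 4! = 24 possible orderings.
Larch - Ivy - Pine - Orwell - Hadley: 6+16+12+23 = 57
Larch - Ivy - Pine - Hadley - Orwell: 6+16+14+23 = 59
Larch - Ivy - Orwell - Pine - Hadley: 6+4+12+14 = 36
Larch - Ivy - Orwell - Hadley - Pine: 6+4+23+14 = 47
Larch - Ivy - Hadley - Pine - Orwell: 6+25+14+12 = 57
Larch - Ivy - Hadley - Orwell - Pine: 6+25+23+12 = 66
Larch - Pine - Ivy - Orwell - Hadley: 10+16+4+23 = 53
Larch - Pine - Ivy - Hadley - Orwell: 10+16+25+23 = 74
Larch - Pine - Orwell - Ivy - Hadley: 10+12+4+25 = 51
Larch - Pine - Orwell - Hadley - Ivy: 10+12+23+25 = 70
Larch - Pine - Hadley - Ivy - Orwell: 10+14+25+4 = 53
Larch - Pine - Hadley - Orwell - Ivy: 10+14+23+4 = 51
Larch - Orwell - Ivy - Pine - Hadley: 2+4+16+14 = 36
Larch - Orwell - Ivy - Hadley - Pine: 2+4+25+14 = 45
… (10 more)
The minimum is 36.
One shortest path: Larch → Ivy → Orwell → Pine → Hadley.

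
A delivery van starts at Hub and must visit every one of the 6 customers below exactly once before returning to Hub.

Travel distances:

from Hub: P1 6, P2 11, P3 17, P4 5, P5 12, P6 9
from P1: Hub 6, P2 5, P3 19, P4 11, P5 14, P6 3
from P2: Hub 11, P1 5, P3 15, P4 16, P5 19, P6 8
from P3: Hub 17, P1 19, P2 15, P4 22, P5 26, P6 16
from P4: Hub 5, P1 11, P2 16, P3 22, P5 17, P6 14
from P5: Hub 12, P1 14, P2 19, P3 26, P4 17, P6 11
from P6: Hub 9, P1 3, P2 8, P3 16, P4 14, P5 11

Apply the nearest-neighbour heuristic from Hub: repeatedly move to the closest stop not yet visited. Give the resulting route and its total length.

At Hub the remaining stops are P4 5, P1 6, P6 9, P2 11, P5 12, P3 17; go to P4.
At P4 the remaining stops are P1 11, P6 14, P2 16, P5 17, P3 22; go to P1.
At P1 the remaining stops are P6 3, P2 5, P5 14, P3 19; go to P6.
At P6 the remaining stops are P2 8, P5 11, P3 16; go to P2.
At P2 the remaining stops are P3 15, P5 19; go to P3.
At P3 the remaining stops are P5 26; go to P5.
Return P5→Hub: 12.
Total = 5 + 11 + 3 + 8 + 15 + 26 + 12 = 80.

Total distance 80 via the nearest-neighbour route Hub → P4 → P1 → P6 → P2 → P3 → P5 → Hub.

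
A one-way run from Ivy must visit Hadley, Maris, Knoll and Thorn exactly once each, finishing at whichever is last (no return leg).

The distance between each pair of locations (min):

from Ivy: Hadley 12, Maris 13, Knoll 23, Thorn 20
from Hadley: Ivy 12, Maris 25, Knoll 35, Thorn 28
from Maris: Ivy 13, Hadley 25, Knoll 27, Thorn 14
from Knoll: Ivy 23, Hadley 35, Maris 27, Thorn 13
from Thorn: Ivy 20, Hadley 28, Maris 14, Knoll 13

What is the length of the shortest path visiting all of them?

There are 4! = 24 possible orderings.
Ivy→Hadley→Maris→Knoll→Thorn: 12+25+27+13 = 77
Ivy→Hadley→Maris→Thorn→Knoll: 12+25+14+13 = 64
Ivy→Hadley→Knoll→Maris→Thorn: 12+35+27+14 = 88
Ivy→Hadley→Knoll→Thorn→Maris: 12+35+13+14 = 74
Ivy→Hadley→Thorn→Maris→Knoll: 12+28+14+27 = 81
Ivy→Hadley→Thorn→Knoll→Maris: 12+28+13+27 = 80
Ivy→Maris→Hadley→Knoll→Thorn: 13+25+35+13 = 86
Ivy→Maris→Hadley→Thorn→Knoll: 13+25+28+13 = 79
Ivy→Maris→Knoll→Hadley→Thorn: 13+27+35+28 = 103
Ivy→Maris→Knoll→Thorn→Hadley: 13+27+13+28 = 81
Ivy→Maris→Thorn→Hadley→Knoll: 13+14+28+35 = 90
Ivy→Maris→Thorn→Knoll→Hadley: 13+14+13+35 = 75
Ivy→Knoll→Hadley→Maris→Thorn: 23+35+25+14 = 97
Ivy→Knoll→Hadley→Thorn→Maris: 23+35+28+14 = 100
… (10 more)
The minimum is 64.
One shortest path: Ivy → Hadley → Maris → Thorn → Knoll.

64 min — the minimum one-way total.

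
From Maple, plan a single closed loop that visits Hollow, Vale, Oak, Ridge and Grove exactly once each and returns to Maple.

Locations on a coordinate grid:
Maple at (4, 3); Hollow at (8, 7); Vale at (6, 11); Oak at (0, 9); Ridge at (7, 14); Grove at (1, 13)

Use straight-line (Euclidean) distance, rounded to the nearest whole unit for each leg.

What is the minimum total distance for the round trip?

Shortest round trip = 30.

With 5 stops there are 5!/2 = 60 distinct round trips (a route and its reverse cost the same).
Maple → Hollow → Vale → Oak → Ridge → Grove → Maple: 6+4+6+9+6+10 = 41
Maple → Hollow → Vale → Oak → Grove → Ridge → Maple: 6+4+6+4+6+11 = 37
Maple → Hollow → Vale → Ridge → Oak → Grove → Maple: 6+4+3+9+4+10 = 36
Maple → Hollow → Vale → Ridge → Grove → Oak → Maple: 6+4+3+6+4+7 = 30
Maple → Hollow → Vale → Grove → Oak → Ridge → Maple: 6+4+5+4+9+11 = 39
Maple → Hollow → Vale → Grove → Ridge → Oak → Maple: 6+4+5+6+9+7 = 37
Maple → Hollow → Oak → Vale → Ridge → Grove → Maple: 6+8+6+3+6+10 = 39
Maple → Hollow → Oak → Vale → Grove → Ridge → Maple: 6+8+6+5+6+11 = 42
Maple → Hollow → Oak → Ridge → Vale → Grove → Maple: 6+8+9+3+5+10 = 41
Maple → Hollow → Oak → Ridge → Grove → Vale → Maple: 6+8+9+6+5+8 = 42
Maple → Hollow → Oak → Grove → Vale → Ridge → Maple: 6+8+4+5+3+11 = 37
Maple → Hollow → Oak → Grove → Ridge → Vale → Maple: 6+8+4+6+3+8 = 35
Maple → Hollow → Ridge → Vale → Oak → Grove → Maple: 6+7+3+6+4+10 = 36
Maple → Hollow → Ridge → Vale → Grove → Oak → Maple: 6+7+3+5+4+7 = 32
… (46 more)
The minimum is 30.
One optimal route: Maple → Hollow → Vale → Ridge → Grove → Oak → Maple (or its reverse).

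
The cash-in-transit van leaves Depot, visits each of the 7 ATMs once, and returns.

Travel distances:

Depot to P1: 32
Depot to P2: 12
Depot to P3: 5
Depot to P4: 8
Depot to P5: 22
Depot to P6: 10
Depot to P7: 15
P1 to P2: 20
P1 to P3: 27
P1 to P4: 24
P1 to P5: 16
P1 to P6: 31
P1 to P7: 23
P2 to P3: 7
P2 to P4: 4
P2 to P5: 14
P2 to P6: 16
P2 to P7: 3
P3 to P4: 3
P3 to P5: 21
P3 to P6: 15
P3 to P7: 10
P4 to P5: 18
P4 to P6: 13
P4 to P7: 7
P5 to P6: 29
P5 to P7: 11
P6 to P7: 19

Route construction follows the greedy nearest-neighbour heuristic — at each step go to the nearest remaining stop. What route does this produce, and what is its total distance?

Nearest-neighbour total = 83; route Depot → P3 → P4 → P2 → P7 → P5 → P1 → P6 → Depot.

Depot → [P3:5 / P4:8 / P6:10 / P2:12 / P7:15 / P5:22 / P1:32] → P3 (5)
P3 → [P4:3 / P2:7 / P7:10 / P6:15 / P5:21 / P1:27] → P4 (3)
P4 → [P2:4 / P7:7 / P6:13 / P5:18 / P1:24] → P2 (4)
P2 → [P7:3 / P5:14 / P6:16 / P1:20] → P7 (3)
P7 → [P5:11 / P6:19 / P1:23] → P5 (11)
P5 → [P1:16 / P6:29] → P1 (16)
P1 → [P6:31] → P6 (31)
Return P6→Depot: 10.
Total = 5 + 3 + 4 + 3 + 11 + 16 + 31 + 10 = 83.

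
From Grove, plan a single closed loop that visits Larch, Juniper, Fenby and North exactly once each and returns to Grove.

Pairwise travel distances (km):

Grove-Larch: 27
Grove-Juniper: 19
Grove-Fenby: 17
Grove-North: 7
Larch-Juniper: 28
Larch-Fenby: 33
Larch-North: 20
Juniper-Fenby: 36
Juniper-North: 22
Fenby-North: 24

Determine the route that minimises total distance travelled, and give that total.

Grove→Larch→Juniper→Fenby→North→Grove: 27+28+36+24+7 = 122
Grove→Larch→Juniper→North→Fenby→Grove: 27+28+22+24+17 = 118
Grove→Larch→Fenby→Juniper→North→Grove: 27+33+36+22+7 = 125
Grove→Larch→Fenby→North→Juniper→Grove: 27+33+24+22+19 = 125
Grove→Larch→North→Juniper→Fenby→Grove: 27+20+22+36+17 = 122
Grove→Larch→North→Fenby→Juniper→Grove: 27+20+24+36+19 = 126
Grove→Juniper→Larch→Fenby→North→Grove: 19+28+33+24+7 = 111
Grove→Juniper→Larch→North→Fenby→Grove: 19+28+20+24+17 = 108
Grove→Juniper→Fenby→Larch→North→Grove: 19+36+33+20+7 = 115
Grove→Juniper→North→Larch→Fenby→Grove: 19+22+20+33+17 = 111
Grove→Fenby→Larch→Juniper→North→Grove: 17+33+28+22+7 = 107
Grove→Fenby→Juniper→Larch→North→Grove: 17+36+28+20+7 = 108
The minimum is 107.
One optimal route: Grove → Fenby → Larch → Juniper → North → Grove (or its reverse).

Minimum total distance: 107 km.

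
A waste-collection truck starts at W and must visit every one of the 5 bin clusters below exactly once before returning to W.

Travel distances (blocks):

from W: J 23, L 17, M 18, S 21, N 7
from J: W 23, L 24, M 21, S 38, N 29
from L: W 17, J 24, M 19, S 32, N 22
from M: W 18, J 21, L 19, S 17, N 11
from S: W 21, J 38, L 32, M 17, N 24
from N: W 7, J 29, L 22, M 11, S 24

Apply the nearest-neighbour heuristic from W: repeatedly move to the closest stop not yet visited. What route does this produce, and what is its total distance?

At W the remaining stops are N 7, L 17, M 18, S 21, J 23; go to N.
At N the remaining stops are M 11, L 22, S 24, J 29; go to M.
At M the remaining stops are S 17, L 19, J 21; go to S.
At S the remaining stops are L 32, J 38; go to L.
At L the remaining stops are J 24; go to J.
Return J→W: 23.
Total = 7 + 11 + 17 + 32 + 24 + 23 = 114.

Nearest-neighbour total = 114 blocks; route W → N → M → S → L → J → W.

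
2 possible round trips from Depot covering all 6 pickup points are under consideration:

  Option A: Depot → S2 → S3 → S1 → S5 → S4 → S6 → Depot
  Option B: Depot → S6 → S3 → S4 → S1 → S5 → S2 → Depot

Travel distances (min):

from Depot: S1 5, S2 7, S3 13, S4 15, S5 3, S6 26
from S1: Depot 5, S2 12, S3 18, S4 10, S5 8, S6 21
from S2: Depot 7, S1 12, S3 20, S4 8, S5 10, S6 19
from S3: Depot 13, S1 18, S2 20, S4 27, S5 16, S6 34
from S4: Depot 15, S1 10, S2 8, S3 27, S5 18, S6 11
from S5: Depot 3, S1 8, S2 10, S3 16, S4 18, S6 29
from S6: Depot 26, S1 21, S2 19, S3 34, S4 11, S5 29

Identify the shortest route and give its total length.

Shortest is Option A, total 108 min.

Option A: 7 + 20 + 18 + 8 + 18 + 11 + 26 = 108
Option B: 26 + 34 + 27 + 10 + 8 + 10 + 7 = 122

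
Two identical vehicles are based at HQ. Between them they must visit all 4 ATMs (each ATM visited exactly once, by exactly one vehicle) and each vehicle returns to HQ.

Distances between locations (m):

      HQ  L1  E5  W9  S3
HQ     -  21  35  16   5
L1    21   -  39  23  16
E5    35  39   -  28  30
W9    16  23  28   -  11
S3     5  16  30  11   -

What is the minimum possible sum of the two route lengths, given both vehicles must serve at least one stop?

Minimum combined distance: 114 m.

Check every non-empty split of the stops between the two vehicles; for each half take its own optimal tour:
  {L1} + {E5, W9, S3}: 42 + 79 = 121
  {E5} + {L1, W9, S3}: 70 + 60 = 130
  {L1, E5} + {W9, S3}: 95 + 32 = 127
  {W9} + {L1, E5, S3}: 32 + 95 = 127
  {L1, W9} + {E5, S3}: 60 + 70 = 130
  {E5, W9} + {L1, S3}: 79 + 42 = 121
  … (7 splits in total)
  {L1, E5, W9} + {S3}: 104 + 10 = 114  ← best
Best: vehicle 1 HQ → L1 → E5 → W9 → HQ = 104; vehicle 2 HQ → S3 → HQ = 10; combined 114.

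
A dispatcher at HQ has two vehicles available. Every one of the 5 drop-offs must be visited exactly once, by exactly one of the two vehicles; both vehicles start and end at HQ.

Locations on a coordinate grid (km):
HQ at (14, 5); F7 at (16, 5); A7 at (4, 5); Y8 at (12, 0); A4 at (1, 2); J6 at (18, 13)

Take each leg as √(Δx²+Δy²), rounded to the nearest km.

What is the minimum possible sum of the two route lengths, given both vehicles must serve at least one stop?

Check every non-empty split of the stops between the two vehicles; for each half take its own optimal tour:
  {F7} + {A7, Y8, A4, J6}: 4 + 45 = 49
  {A7} + {F7, Y8, A4, J6}: 20 + 46 = 66
  {F7, A7} + {Y8, A4, J6}: 24 + 45 = 69
  {Y8} + {F7, A7, A4, J6}: 10 + 43 = 53
  {F7, Y8} + {A7, A4, J6}: 13 + 42 = 55
  {A7, Y8} + {F7, A4, J6}: 24 + 43 = 67
  … (15 splits in total)
Best: vehicle 1 HQ → F7 → HQ = 4; vehicle 2 HQ → Y8 → A4 → A7 → J6 → HQ = 45; combined 49.

49 km — the smallest possible combined total.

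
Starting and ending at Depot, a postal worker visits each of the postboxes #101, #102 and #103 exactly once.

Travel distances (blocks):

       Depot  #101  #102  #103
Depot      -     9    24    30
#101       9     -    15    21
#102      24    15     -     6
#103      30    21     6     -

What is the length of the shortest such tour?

Minimum total distance: 60 blocks.

There are 3 distinct closed tours to check (reversals are equivalent).
Depot-#101-#102-#103-Depot: 9+15+6+30 = 60
Depot-#101-#103-#102-Depot: 9+21+6+24 = 60
Depot-#102-#101-#103-Depot: 24+15+21+30 = 90
The minimum is 60.
One optimal route: Depot → #101 → #102 → #103 → Depot (or its reverse).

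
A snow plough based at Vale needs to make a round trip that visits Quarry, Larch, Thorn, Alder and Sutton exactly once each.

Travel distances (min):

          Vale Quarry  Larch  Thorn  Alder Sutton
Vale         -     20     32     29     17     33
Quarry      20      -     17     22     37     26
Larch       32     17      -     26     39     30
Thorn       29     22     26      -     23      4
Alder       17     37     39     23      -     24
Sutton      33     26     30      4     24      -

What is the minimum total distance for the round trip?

With 5 stops there are 5!/2 = 60 distinct round trips (a route and its reverse cost the same).
Vale-Quarry-Larch-Thorn-Alder-Sutton-Vale: 20+17+26+23+24+33 = 143
Vale-Quarry-Larch-Thorn-Sutton-Alder-Vale: 20+17+26+4+24+17 = 108
Vale-Quarry-Larch-Alder-Thorn-Sutton-Vale: 20+17+39+23+4+33 = 136
Vale-Quarry-Larch-Alder-Sutton-Thorn-Vale: 20+17+39+24+4+29 = 133
Vale-Quarry-Larch-Sutton-Thorn-Alder-Vale: 20+17+30+4+23+17 = 111
Vale-Quarry-Larch-Sutton-Alder-Thorn-Vale: 20+17+30+24+23+29 = 143
Vale-Quarry-Thorn-Larch-Alder-Sutton-Vale: 20+22+26+39+24+33 = 164
Vale-Quarry-Thorn-Larch-Sutton-Alder-Vale: 20+22+26+30+24+17 = 139
Vale-Quarry-Thorn-Alder-Larch-Sutton-Vale: 20+22+23+39+30+33 = 167
Vale-Quarry-Thorn-Alder-Sutton-Larch-Vale: 20+22+23+24+30+32 = 151
Vale-Quarry-Thorn-Sutton-Larch-Alder-Vale: 20+22+4+30+39+17 = 132
Vale-Quarry-Thorn-Sutton-Alder-Larch-Vale: 20+22+4+24+39+32 = 141
Vale-Quarry-Alder-Larch-Thorn-Sutton-Vale: 20+37+39+26+4+33 = 159
Vale-Quarry-Alder-Larch-Sutton-Thorn-Vale: 20+37+39+30+4+29 = 159
… (46 more)
The minimum is 108.
One optimal route: Vale → Quarry → Larch → Thorn → Sutton → Alder → Vale (or its reverse).

Shortest round trip = 108 min.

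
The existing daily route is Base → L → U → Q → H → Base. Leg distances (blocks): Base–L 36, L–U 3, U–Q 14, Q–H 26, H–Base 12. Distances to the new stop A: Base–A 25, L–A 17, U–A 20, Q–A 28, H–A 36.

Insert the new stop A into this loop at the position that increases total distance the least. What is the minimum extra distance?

Insertion cost between consecutive stops i–j is d(i,A) + d(A,j) − d(i,j):
  between Base and L: 25 + 17 − 36 = 6
  between L and U: 17 + 20 − 3 = 34
  between U and Q: 20 + 28 − 14 = 34
  between Q and H: 28 + 36 − 26 = 38
  between H and Base: 36 + 25 − 12 = 49
Cheapest insertion is between Base and L, adding 6.
New total = 91 + 6 = 97.

Minimum extra distance: 6 blocks, inserting A between Base and L.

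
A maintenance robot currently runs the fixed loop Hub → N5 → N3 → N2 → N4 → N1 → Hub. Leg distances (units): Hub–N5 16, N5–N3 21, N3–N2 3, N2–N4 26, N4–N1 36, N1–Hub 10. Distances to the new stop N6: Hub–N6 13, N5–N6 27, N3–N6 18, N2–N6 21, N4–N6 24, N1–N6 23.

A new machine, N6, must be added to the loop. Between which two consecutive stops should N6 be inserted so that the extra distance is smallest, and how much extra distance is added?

Minimum extra distance: 11, inserting N6 between N4 and N1.

Insertion cost between consecutive stops i–j is d(i,N6) + d(N6,j) − d(i,j):
  between Hub and N5: 13 + 27 − 16 = 24
  between N5 and N3: 27 + 18 − 21 = 24
  between N3 and N2: 18 + 21 − 3 = 36
  between N2 and N4: 21 + 24 − 26 = 19
  between N4 and N1: 24 + 23 − 36 = 11
  between N1 and Hub: 23 + 13 − 10 = 26
Cheapest insertion is between N4 and N1, adding 11.
New total = 112 + 11 = 123.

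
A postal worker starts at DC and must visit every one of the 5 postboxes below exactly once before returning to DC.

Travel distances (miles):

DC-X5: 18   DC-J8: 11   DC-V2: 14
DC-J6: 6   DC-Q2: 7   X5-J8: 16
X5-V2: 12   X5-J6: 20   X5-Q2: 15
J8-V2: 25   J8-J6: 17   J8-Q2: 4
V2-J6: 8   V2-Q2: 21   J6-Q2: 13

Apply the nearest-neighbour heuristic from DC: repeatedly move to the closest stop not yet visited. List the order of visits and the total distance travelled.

DC → [J6:6 / Q2:7 / J8:11 / V2:14 / X5:18] → J6 (6)
J6 → [V2:8 / Q2:13 / J8:17 / X5:20] → V2 (8)
V2 → [X5:12 / Q2:21 / J8:25] → X5 (12)
X5 → [Q2:15 / J8:16] → Q2 (15)
Q2 → [J8:4] → J8 (4)
Return J8→DC: 11.
Total = 6 + 8 + 12 + 15 + 4 + 11 = 56.

56 miles along DC → J6 → V2 → X5 → Q2 → J8 → DC.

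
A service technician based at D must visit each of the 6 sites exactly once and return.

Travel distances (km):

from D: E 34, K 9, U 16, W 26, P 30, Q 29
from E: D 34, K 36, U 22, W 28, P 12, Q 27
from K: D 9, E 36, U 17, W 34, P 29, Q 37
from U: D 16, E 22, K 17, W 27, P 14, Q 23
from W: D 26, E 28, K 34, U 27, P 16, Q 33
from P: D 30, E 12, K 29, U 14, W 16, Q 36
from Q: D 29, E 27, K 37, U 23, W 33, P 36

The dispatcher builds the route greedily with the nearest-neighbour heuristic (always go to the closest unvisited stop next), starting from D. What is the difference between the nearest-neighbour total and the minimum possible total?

From D: K=9, U=16, W=26, Q=29, P=30, E=34 → choose K (9).
From K: U=17, P=29, W=34, E=36, Q=37 → choose U (17).
From U: P=14, E=22, Q=23, W=27 → choose P (14).
From P: E=12, W=16, Q=36 → choose E (12).
From E: Q=27, W=28 → choose Q (27).
From Q: W=33 → choose W (33).
NN route D → K → U → P → E → Q → W → D costs 138.
Optimal: D → K → U → Q → E → P → W → D costs 130 (by enumerating all 360 distinct tours).
Excess = 138 − 130 = 8.

The nearest-neighbour route is 8 km longer than optimal.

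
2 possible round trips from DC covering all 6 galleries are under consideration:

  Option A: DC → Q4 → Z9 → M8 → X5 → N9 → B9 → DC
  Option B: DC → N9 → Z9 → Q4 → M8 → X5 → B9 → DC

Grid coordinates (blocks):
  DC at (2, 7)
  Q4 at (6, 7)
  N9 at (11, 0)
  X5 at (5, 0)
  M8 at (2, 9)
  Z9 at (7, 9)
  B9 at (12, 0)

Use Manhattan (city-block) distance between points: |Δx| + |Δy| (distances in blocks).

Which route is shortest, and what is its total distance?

Option A: 4 + 3 + 5 + 12 + 6 + 1 + 17 = 48
Option B: 16 + 13 + 3 + 6 + 12 + 7 + 17 = 74

Shortest is Option A, total 48 blocks.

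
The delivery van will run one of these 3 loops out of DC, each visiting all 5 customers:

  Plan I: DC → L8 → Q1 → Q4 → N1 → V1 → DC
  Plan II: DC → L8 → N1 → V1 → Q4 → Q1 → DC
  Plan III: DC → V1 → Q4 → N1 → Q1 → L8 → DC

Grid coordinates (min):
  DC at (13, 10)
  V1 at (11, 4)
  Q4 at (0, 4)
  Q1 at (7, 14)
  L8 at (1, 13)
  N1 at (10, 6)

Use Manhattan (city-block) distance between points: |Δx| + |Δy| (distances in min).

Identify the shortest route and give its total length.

62 min — Plan I is the shortest.

Plan I: 15 + 7 + 17 + 12 + 3 + 8 = 62
Plan II: 15 + 16 + 3 + 11 + 17 + 10 = 72
Plan III: 8 + 11 + 12 + 11 + 7 + 15 = 64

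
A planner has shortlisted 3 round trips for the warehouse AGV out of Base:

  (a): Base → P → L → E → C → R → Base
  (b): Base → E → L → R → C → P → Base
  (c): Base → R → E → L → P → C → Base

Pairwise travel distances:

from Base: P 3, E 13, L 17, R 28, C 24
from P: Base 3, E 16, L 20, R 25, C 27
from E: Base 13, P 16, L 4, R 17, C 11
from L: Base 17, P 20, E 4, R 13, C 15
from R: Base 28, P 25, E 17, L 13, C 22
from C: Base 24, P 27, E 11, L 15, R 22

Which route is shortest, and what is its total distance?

82 — (b) is the shortest.

(a): 3 + 20 + 4 + 11 + 22 + 28 = 88
(b): 13 + 4 + 13 + 22 + 27 + 3 = 82
(c): 28 + 17 + 4 + 20 + 27 + 24 = 120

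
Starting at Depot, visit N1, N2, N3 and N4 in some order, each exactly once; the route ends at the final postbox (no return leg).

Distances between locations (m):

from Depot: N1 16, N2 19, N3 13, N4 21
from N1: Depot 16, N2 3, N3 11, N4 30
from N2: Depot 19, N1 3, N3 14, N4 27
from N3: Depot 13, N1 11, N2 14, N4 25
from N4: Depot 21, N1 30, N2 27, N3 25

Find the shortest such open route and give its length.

There are 4! = 24 possible orderings.
Depot → N1 → N2 → N3 → N4: 16+3+14+25 = 58
Depot → N1 → N2 → N4 → N3: 16+3+27+25 = 71
Depot → N1 → N3 → N2 → N4: 16+11+14+27 = 68
Depot → N1 → N3 → N4 → N2: 16+11+25+27 = 79
Depot → N1 → N4 → N2 → N3: 16+30+27+14 = 87
Depot → N1 → N4 → N3 → N2: 16+30+25+14 = 85
Depot → N2 → N1 → N3 → N4: 19+3+11+25 = 58
Depot → N2 → N1 → N4 → N3: 19+3+30+25 = 77
Depot → N2 → N3 → N1 → N4: 19+14+11+30 = 74
Depot → N2 → N3 → N4 → N1: 19+14+25+30 = 88
Depot → N2 → N4 → N1 → N3: 19+27+30+11 = 87
Depot → N2 → N4 → N3 → N1: 19+27+25+11 = 82
Depot → N3 → N1 → N2 → N4: 13+11+3+27 = 54
Depot → N3 → N1 → N4 → N2: 13+11+30+27 = 81
… (10 more)
The minimum is 54.
One shortest path: Depot → N3 → N1 → N2 → N4.

54 m — the minimum one-way total.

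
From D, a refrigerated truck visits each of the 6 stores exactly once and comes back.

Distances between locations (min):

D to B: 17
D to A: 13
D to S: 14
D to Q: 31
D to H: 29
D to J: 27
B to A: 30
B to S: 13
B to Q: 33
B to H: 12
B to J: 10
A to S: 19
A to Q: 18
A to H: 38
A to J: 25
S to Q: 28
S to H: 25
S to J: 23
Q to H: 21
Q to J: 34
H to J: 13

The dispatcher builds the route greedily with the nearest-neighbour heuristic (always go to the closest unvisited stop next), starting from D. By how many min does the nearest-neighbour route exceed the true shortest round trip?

D: A=13, S=14, B=17, J=27, H=29, Q=31 ⇒ A
A: Q=18, S=19, J=25, B=30, H=38 ⇒ Q
Q: H=21, S=28, B=33, J=34 ⇒ H
H: B=12, J=13, S=25 ⇒ B
B: J=10, S=13 ⇒ J
J: S=23 ⇒ S
NN route D → A → Q → H → B → J → S → D costs 111.
Optimal: D → A → Q → H → J → B → S → D costs 102 (by enumerating all 360 distinct tours).
Excess = 111 − 102 = 9.

Excess over optimum: 9 min.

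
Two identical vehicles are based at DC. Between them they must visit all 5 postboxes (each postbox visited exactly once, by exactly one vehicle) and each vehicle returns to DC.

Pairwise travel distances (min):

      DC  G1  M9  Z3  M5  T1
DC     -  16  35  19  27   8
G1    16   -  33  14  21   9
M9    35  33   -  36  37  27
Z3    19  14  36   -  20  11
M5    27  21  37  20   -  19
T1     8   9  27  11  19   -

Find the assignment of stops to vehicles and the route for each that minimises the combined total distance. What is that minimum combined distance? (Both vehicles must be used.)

Minimum combined distance: 138 min.

Check every non-empty split of the stops between the two vehicles; for each half take its own optimal tour:
  {G1} + {M9, Z3, M5, T1}: 32 + 111 = 143
  {M9} + {G1, Z3, M5, T1}: 70 + 76 = 146
  {G1, M9} + {Z3, M5, T1}: 84 + 66 = 150
  {Z3} + {G1, M9, M5, T1}: 38 + 109 = 147
  {G1, Z3} + {M9, M5, T1}: 49 + 99 = 148
  {M9, Z3} + {G1, M5, T1}: 90 + 64 = 154
  … (15 splits in total)
  {G1, M9, Z3, M5} + {T1}: 122 + 16 = 138  ← best
Best: vehicle 1 DC → G1 → Z3 → M5 → M9 → DC = 122; vehicle 2 DC → T1 → DC = 16; combined 138.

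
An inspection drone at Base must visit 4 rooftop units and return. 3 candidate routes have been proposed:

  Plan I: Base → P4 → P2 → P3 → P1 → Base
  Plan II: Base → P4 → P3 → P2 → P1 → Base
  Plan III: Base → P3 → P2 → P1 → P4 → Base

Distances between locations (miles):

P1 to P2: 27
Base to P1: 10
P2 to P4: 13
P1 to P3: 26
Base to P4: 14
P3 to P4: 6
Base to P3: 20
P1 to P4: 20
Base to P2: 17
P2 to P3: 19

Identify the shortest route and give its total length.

76 miles — Plan II is the shortest.

Plan I: 14 + 13 + 19 + 26 + 10 = 82
Plan II: 14 + 6 + 19 + 27 + 10 = 76
Plan III: 20 + 19 + 27 + 20 + 14 = 100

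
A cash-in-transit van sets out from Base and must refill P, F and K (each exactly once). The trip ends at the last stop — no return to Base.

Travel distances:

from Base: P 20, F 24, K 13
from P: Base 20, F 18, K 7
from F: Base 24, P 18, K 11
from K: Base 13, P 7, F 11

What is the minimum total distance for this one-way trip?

There are 3! = 6 possible orderings.
Base→P→F→K: 20+18+11 = 49
Base→P→K→F: 20+7+11 = 38
Base→F→P→K: 24+18+7 = 49
Base→F→K→P: 24+11+7 = 42
Base→K→P→F: 13+7+18 = 38
Base→K→F→P: 13+11+18 = 42
The minimum is 38.
One shortest path: Base → P → K → F.

38 — the minimum one-way total.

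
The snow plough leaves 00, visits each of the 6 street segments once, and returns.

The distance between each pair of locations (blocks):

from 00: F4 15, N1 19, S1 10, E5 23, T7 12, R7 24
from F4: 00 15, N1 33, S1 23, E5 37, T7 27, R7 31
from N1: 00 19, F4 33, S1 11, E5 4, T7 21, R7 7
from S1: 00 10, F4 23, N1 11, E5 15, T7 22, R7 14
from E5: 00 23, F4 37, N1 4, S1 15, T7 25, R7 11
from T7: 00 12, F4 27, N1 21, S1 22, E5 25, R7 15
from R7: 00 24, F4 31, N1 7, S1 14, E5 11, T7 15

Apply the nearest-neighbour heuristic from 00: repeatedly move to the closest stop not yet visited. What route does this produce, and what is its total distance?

Nearest-neighbour total = 93 blocks; route 00 → S1 → N1 → E5 → R7 → T7 → F4 → 00.

From 00: distances to unvisited — S1=10, T7=12, F4=15, N1=19, E5=23, R7=24. Nearest is S1 (10).
From S1: distances to unvisited — N1=11, R7=14, E5=15, T7=22, F4=23. Nearest is N1 (11).
From N1: distances to unvisited — E5=4, R7=7, T7=21, F4=33. Nearest is E5 (4).
From E5: distances to unvisited — R7=11, T7=25, F4=37. Nearest is R7 (11).
From R7: distances to unvisited — T7=15, F4=31. Nearest is T7 (15).
From T7: distances to unvisited — F4=27. Nearest is F4 (27).
Return F4→00: 15.
Total = 10 + 11 + 4 + 11 + 15 + 27 + 15 = 93.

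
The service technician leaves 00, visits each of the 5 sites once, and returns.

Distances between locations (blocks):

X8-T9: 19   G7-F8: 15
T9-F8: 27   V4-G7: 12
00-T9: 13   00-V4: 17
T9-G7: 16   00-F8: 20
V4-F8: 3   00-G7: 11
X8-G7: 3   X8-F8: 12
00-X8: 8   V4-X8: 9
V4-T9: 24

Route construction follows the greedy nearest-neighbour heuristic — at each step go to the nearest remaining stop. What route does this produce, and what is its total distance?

From 00: distances to unvisited — X8=8, G7=11, T9=13, V4=17, F8=20. Nearest is X8 (8).
From X8: distances to unvisited — G7=3, V4=9, F8=12, T9=19. Nearest is G7 (3).
From G7: distances to unvisited — V4=12, F8=15, T9=16. Nearest is V4 (12).
From V4: distances to unvisited — F8=3, T9=24. Nearest is F8 (3).
From F8: distances to unvisited — T9=27. Nearest is T9 (27).
Return T9→00: 13.
Total = 8 + 3 + 12 + 3 + 27 + 13 = 66.

Nearest-neighbour total = 66 blocks; route 00 → X8 → G7 → V4 → F8 → T9 → 00.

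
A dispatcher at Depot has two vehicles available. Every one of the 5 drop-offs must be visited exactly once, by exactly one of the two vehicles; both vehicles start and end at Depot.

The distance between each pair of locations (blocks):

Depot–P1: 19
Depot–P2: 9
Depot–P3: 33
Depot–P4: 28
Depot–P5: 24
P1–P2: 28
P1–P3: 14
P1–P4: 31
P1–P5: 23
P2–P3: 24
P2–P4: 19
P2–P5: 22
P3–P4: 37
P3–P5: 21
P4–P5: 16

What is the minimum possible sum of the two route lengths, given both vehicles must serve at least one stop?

116 blocks — the smallest possible combined total.

There are 2^4 − 1 = 15 ways to divide the 5 stops into two non-empty groups. For each, the best each vehicle can do is its own shortest tour through its group:
  {P1} + {P2, P3, P4, P5}: 38 + 98 = 136
  {P2} + {P1, P3, P4, P5}: 18 + 98 = 116
  {P1, P2} + {P3, P4, P5}: 56 + 98 = 154
  {P3} + {P1, P2, P4, P5}: 66 + 86 = 152
  {P1, P3} + {P2, P4, P5}: 66 + 68 = 134
  {P2, P3} + {P1, P4, P5}: 66 + 86 = 152
  … (15 splits in total)
Best: vehicle 1 Depot → P2 → Depot = 18; vehicle 2 Depot → P1 → P3 → P5 → P4 → Depot = 98; combined 116.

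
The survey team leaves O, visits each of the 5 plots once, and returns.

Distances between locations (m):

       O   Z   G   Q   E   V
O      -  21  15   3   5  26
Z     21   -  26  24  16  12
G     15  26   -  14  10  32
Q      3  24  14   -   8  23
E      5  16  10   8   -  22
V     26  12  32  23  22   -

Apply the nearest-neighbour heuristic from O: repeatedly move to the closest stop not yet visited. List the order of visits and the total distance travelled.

O → [Q:3 / E:5 / G:15 / Z:21 / V:26] → Q (3)
Q → [E:8 / G:14 / V:23 / Z:24] → E (8)
E → [G:10 / Z:16 / V:22] → G (10)
G → [Z:26 / V:32] → Z (26)
Z → [V:12] → V (12)
Return V→O: 26.
Total = 3 + 8 + 10 + 26 + 12 + 26 = 85.

85 m along O → Q → E → G → Z → V → O.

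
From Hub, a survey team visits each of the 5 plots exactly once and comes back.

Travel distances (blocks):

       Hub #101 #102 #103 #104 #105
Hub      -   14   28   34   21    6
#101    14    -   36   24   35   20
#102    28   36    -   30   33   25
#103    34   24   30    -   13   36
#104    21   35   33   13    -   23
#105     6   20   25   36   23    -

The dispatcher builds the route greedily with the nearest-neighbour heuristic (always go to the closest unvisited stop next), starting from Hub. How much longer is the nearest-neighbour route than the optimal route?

Excess over optimum: 9 blocks.

Hub: #105=6, #101=14, #104=21, #102=28, #103=34 ⇒ #105
#105: #101=20, #104=23, #102=25, #103=36 ⇒ #101
#101: #103=24, #104=35, #102=36 ⇒ #103
#103: #104=13, #102=30 ⇒ #104
#104: #102=33 ⇒ #102
NN route Hub → #105 → #101 → #103 → #104 → #102 → Hub costs 124.
Optimal: Hub → #101 → #103 → #104 → #102 → #105 → Hub costs 115 (by enumerating all 60 distinct tours).
Excess = 124 − 115 = 9.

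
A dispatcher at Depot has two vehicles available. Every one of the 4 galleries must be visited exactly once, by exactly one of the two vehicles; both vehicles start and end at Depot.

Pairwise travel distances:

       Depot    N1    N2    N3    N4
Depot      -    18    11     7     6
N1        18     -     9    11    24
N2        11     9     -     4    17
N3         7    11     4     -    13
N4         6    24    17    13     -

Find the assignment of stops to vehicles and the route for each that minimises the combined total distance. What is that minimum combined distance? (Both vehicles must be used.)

Minimum combined distance: 50.

Check every non-empty split of the stops between the two vehicles; for each half take its own optimal tour:
  {N1} + {N2, N3, N4}: 36 + 34 = 70
  {N2} + {N1, N3, N4}: 22 + 48 = 70
  {N1, N2} + {N3, N4}: 38 + 26 = 64
  {N3} + {N1, N2, N4}: 14 + 50 = 64
  {N1, N3} + {N2, N4}: 36 + 34 = 70
  {N2, N3} + {N1, N4}: 22 + 48 = 70
  … (7 splits in total)
  {N1, N2, N3} + {N4}: 38 + 12 = 50  ← best
Best: vehicle 1 Depot → N1 → N2 → N3 → Depot = 38; vehicle 2 Depot → N4 → Depot = 12; combined 50.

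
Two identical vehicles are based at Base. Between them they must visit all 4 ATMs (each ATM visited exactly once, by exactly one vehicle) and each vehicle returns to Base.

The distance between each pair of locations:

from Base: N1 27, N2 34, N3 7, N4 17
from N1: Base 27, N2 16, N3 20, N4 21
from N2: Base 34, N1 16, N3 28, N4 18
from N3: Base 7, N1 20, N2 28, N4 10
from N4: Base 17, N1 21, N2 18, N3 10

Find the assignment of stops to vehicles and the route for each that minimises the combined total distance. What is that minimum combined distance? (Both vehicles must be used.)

There are 2^3 − 1 = 7 ways to divide the 4 stops into two non-empty groups. For each, the best each vehicle can do is its own shortest tour through its group:
  {N1} + {N2, N3, N4}: 54 + 69 = 123
  {N2} + {N1, N3, N4}: 68 + 65 = 133
  {N1, N2} + {N3, N4}: 77 + 34 = 111
  {N3} + {N1, N2, N4}: 14 + 78 = 92
  {N1, N3} + {N2, N4}: 54 + 69 = 123
  {N2, N3} + {N1, N4}: 69 + 65 = 134
  … (7 splits in total)
Best: vehicle 1 Base → N3 → Base = 14; vehicle 2 Base → N1 → N2 → N4 → Base = 78; combined 92.

92 — the smallest possible combined total.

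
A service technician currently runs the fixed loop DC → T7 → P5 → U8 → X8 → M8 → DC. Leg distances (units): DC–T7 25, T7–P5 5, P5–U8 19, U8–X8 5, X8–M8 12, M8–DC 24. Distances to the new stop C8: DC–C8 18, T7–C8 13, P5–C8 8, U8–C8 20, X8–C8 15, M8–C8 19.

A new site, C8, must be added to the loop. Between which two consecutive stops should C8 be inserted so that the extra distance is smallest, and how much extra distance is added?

Minimum extra distance: 6, inserting C8 between DC and T7.

Insertion cost between consecutive stops i–j is d(i,C8) + d(C8,j) − d(i,j):
  between DC and T7: 18 + 13 − 25 = 6
  between T7 and P5: 13 + 8 − 5 = 16
  between P5 and U8: 8 + 20 − 19 = 9
  between U8 and X8: 20 + 15 − 5 = 30
  between X8 and M8: 15 + 19 − 12 = 22
  between M8 and DC: 19 + 18 − 24 = 13
Cheapest insertion is between DC and T7, adding 6.
New total = 90 + 6 = 96.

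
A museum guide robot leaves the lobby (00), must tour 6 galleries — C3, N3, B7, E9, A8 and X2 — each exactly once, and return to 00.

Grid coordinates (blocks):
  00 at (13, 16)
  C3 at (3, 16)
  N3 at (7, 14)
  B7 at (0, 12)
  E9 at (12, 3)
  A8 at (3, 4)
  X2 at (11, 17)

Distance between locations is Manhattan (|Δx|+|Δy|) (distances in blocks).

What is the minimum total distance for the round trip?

58 blocks — the shortest possible round trip.

There are 360 distinct closed tours to check (reversals are equivalent).
00→C3→N3→B7→E9→A8→X2→00: 10+6+9+21+10+21+3 = 80
00→C3→N3→B7→E9→X2→A8→00: 10+6+9+21+15+21+22 = 104
00→C3→N3→B7→A8→E9→X2→00: 10+6+9+11+10+15+3 = 64
00→C3→N3→B7→A8→X2→E9→00: 10+6+9+11+21+15+14 = 86
00→C3→N3→B7→X2→E9→A8→00: 10+6+9+16+15+10+22 = 88
00→C3→N3→B7→X2→A8→E9→00: 10+6+9+16+21+10+14 = 86
00→C3→N3→E9→B7→A8→X2→00: 10+6+16+21+11+21+3 = 88
00→C3→N3→E9→B7→X2→A8→00: 10+6+16+21+16+21+22 = 112
… (352 more)
00→E9→A8→B7→C3→N3→X2→00: 14+10+11+7+6+7+3 = 58  ← best
The minimum is 58.
One optimal route: 00 → E9 → A8 → B7 → C3 → N3 → X2 → 00 (or its reverse).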